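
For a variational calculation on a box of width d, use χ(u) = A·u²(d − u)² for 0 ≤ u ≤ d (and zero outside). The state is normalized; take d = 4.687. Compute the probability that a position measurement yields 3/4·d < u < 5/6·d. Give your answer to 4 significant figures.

P ≈ 0.03998

The probability is P = ∫ |χ|² du over [3/4·d, 5/6·d].
Since A² = 1/(d^9/630), this is the region integral divided by the full normalization integral.
Let t = u/d; then A² and the length scale cancel, so P = ∫_{3/4}^{5/6} t^4·(1 - t)^4 dt ÷ ∫_{0}^{1} t^4·(1 - t)^4 dt.
An antiderivative of t^4·(1 - t)^4 is t^5·(70·t^4 - 315·t^3 + 540·t^2 - 420·t + 126)/630; evaluating from 3/4 to 5/6 gives ≈ 0.0000634559, while the full integral is 1/630.
Evaluating gives P = 0.039977.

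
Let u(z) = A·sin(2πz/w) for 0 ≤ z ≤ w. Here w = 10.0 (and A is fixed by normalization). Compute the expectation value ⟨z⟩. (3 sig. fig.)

⟨z⟩ = ∫ z |u|² dz over the full domain.
Using sin²θ = (1 − cos 2θ)/2, evaluating both integrals, ⟨z⟩ = w/2.
Putting w = 10.0 gives 5.000.

⟨z⟩ ≈ 5.00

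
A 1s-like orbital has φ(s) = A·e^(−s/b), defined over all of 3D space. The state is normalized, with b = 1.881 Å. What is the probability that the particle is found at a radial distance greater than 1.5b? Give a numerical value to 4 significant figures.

P ≈ 0.4232

With dV = 4πs²ds, the probability is ∫|φ|² dV over s > 1.5b.
A² is fixed by ∫₀^∞ 4πs²|φ|² ds = 1, i.e. A² = (π·b^3)^(−1).
In terms of u = s/b (A², 4π and the length scale all cancel between numerator and denominator), P = [∫_{1.5}^{∞} u^2·e^(-2·u) du] / [∫_{0}^{∞} u^2·e^(-2·u) du].
With ∫ u^2·e^(-2·u) du = -(2·u^2 + 2·u + 1)·e^(-2·u)/4 + C, the region integral is 17·e^(-3)/8 and the full one is 1/4.
This evaluates to P = 0.42319.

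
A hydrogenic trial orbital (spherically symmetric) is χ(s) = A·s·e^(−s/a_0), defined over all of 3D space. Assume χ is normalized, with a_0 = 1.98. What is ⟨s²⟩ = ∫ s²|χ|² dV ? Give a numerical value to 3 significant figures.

By definition ⟨s²⟩ = ∫ s^2 |χ(s)|² 4πs² ds.
Recall ∫₀^∞ s^m e^(−s/β) ds = m!·β^(m+1), the ratio of the moment integral to the normalization integral gives ⟨s²⟩ = 15·a_0^2/2.
With a_0 = 1.98, ⟨s^2⟩ = 29.40.

⟨s^2⟩ ≈ 29.4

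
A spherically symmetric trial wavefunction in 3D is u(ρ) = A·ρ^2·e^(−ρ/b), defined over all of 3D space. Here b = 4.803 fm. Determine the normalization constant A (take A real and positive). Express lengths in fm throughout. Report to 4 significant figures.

A ≈ 0.0004898 fm^(-7/2)

Require ∫ |u|² 4πρ² dρ = 1 over the whole domain.
The angular integral contributes 4π, leaving ∫₀^∞ ρ²|u|² dρ.
Recall ∫₀^∞ ρ^m e^(−ρ/β) dρ = m!·β^(m+1), the integral (without the A² prefactor) comes out to 45·π·b^7/2.
Plugging in b = 4.803 yields A = 0.00048982.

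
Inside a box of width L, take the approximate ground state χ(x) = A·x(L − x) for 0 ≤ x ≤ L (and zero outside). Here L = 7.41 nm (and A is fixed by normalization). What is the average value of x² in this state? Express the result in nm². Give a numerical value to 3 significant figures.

By definition ⟨x²⟩ = ∫ x^2 |χ(x)|² dx.
Expanding the polynomial and integrating term by term, the ratio of the moment integral to the normalization integral gives ⟨x²⟩ = 2·L^2/7.
Putting L = 7.41 gives 15.69.

⟨x^2⟩ ≈ 15.7 nm^2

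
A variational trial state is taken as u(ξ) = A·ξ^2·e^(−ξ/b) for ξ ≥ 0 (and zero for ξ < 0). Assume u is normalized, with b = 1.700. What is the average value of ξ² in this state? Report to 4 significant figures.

By definition ⟨ξ²⟩ = ∫ ξ^2 |u(ξ)|² dξ.
Using ∫₀^∞ ξⁿ e^(−αξ) dξ = n!/αⁿ⁺¹, the ratio of the moment integral to the normalization integral gives ⟨ξ²⟩ = 15·b^2/2.
With b = 1.700, ⟨ξ^2⟩ = 21.675.

⟨ξ^2⟩ ≈ 21.68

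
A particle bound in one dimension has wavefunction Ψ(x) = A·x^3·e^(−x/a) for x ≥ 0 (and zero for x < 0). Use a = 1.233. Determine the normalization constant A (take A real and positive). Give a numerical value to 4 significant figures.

A ≈ 0.2026

Require ∫ |Ψ|² dx = 1 over the whole domain.
Using ∫₀^∞ xⁿ e^(−αx) dx = n!/αⁿ⁺¹, the integral (without the A² prefactor) comes out to 45·a^7/8.
Setting this equal to 1 gives A² = 1/(45·a^7/8).
With a = 1.233: A² = 0.041033 and A = 0.20257.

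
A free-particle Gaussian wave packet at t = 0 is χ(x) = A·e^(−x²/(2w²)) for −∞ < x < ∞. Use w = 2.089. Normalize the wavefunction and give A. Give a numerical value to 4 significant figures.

A ≈ 0.5197

Normalization requires ∫|χ|² dx = 1, integrated from −∞ to ∞.
∫|χ|² dx = A²·(√(π)·w).
Hence A² = 1/[√(π)·w].
Substituting w = 2.089 gives A² = 0.27008, so A = 0.51969.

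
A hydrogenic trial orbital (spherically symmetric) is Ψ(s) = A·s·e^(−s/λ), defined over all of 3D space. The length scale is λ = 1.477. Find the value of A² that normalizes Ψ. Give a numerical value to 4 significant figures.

Normalization requires ∫|Ψ|² 4πs² ds = 1, integrated from 0 to ∞.
In 3D with spherical symmetry the volume element is 4πs² ds.
Recall ∫₀^∞ s^m e^(−s/β) ds = m!·β^(m+1), ∫|Ψ|² 4πs² ds = A²·(3·π·λ^5).
Setting this equal to 1 gives A² = 1/(3·π·λ^5).
Substituting λ = 1.477 gives A² = 0.015095, so A = 0.12286.

A^2 ≈ 0.01509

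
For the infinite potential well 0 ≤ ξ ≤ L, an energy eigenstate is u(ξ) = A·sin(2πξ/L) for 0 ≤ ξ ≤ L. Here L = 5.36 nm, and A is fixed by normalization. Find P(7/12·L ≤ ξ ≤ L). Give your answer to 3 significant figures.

The probability is P = ∫ |u|² dξ over [7/12·L, L].
With A² fixed by ∫|u|² = 1, i.e. A² = (L/2)^(−1), substitute and integrate.
In terms of t = ξ/L (A² and the length scale cancel between numerator and denominator), P = [∫_{7/12}^{1} sin(2·π·t)^2 dt] / [∫_{0}^{1} sin(2·π·t)^2 dt].
Using ∫ sin(2·π·t)^2 dt = t/2 - sin(4·π·t)/(8·π), the numerator is √(3)/(16·π) + 5/24 and the denominator is 1/2.
This works out to P = √(3)/(8·π) + 5/12.

P ≈ 0.486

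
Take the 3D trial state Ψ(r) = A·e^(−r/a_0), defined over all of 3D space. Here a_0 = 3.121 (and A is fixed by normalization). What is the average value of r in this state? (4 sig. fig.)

⟨r⟩ = ∫ r |Ψ|² 4πr² dr over the full domain.
Since the A² factors cancel between numerator and denominator, ⟨r⟩ = 3·a_0/2.
Putting a_0 = 3.121 gives 4.6815.

⟨r⟩ ≈ 4.682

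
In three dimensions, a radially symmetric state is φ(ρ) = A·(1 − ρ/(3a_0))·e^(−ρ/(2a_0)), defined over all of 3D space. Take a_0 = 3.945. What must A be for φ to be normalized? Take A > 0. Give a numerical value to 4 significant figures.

We need A² ∫|f|² 4πρ² dρ = 1, taking the integral from 0 to ∞.
The angular integral contributes 4π, leaving ∫₀^∞ ρ²|φ|² dρ.
Recall ∫₀^∞ ρ^m e^(−ρ/β) dρ = m!·β^(m+1), the integral (without the A² prefactor) comes out to 8·π·a_0^3/3.
So A² = (8·π·a_0^3/3)^(−1).
With a_0 = 3.945: A² = 0.0019442 and A = 0.044093.

A ≈ 0.04409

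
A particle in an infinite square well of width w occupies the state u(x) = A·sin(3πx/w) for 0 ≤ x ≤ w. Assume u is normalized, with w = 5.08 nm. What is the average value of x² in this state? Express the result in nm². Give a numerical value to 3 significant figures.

⟨x^2⟩ ≈ 8.46 nm^2

⟨x²⟩ = ∫ x^2 |u|² dx over the full domain.
Using sin²θ = (1 − cos 2θ)/2, the ratio of the moment integral to the normalization integral gives ⟨x²⟩ = -w^2/(18·π^2) + w^2/3.
With w = 5.08, ⟨x^2⟩ = 8.457.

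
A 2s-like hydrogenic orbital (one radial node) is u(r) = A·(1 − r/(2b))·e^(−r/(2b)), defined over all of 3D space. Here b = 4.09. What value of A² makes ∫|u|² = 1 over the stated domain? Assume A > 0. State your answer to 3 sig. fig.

We need A² ∫|f|² 4πr² dr = 1, taking the integral from 0 to ∞.
∫|u|² 4πr² dr = A²·(8·π·b^3).
Hence A² = 1/[8·π·b^3].
With b = 4.09: A² = 0.0005816 and A = 0.02412.

A^2 ≈ 0.000582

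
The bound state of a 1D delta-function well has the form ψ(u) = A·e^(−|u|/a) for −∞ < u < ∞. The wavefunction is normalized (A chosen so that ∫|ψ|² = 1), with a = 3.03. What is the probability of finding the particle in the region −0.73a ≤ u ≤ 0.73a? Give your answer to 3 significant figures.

|ψ|² is the probability density, so P = ∫_{−0.73a}^{0.73a} |ψ|² du.
With A² fixed by ∫|ψ|² = 1, i.e. A² = (a)^(−1), substitute and integrate.
Both integrals are even about u = 0, so only the u ≥ 0 halves are needed (the factors of 2 cancel). Substituting t = u/a, A² and the length scale cancel in the ratio: P = ∫_{0}^{0.73} e^(-2·t) dt / ∫_{0}^{∞} e^(-2·t) dt.
Using ∫ e^(-2·t) dt = -e^(-2·t)/2, the numerator is 1/2 - e^(-73/50)/2 and the denominator is 1/2.
Evaluating gives P = 0.7678.

P ≈ 0.768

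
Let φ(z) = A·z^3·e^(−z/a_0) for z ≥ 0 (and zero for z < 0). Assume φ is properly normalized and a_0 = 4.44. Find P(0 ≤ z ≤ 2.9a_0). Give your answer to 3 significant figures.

P ≈ 0.362

The probability is P = ∫ |φ|² dz over [0, 2.9a_0].
Since A² = 1/(45·a_0^7/8), this is the region integral divided by the full normalization integral.
Substituting u = z/a_0, A² and the length scale cancel in the ratio: P = ∫_{0}^{2.9} u^6·e^(-2·u) du / ∫_{0}^{∞} u^6·e^(-2·u) du.
Using ∫ u^6·e^(-2·u) du = -(4·u^6 + 12·u^5 + 30·u^4 + 60·u^3 + 90·u^2 + 90·u + 45)·e^(-2·u)/8, the numerator is ≈ 2.0340 and the denominator is 45/8.
The result is P = 0.3616.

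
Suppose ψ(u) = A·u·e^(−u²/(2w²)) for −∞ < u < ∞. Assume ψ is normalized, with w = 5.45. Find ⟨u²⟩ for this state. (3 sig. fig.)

⟨u^2⟩ ≈ 44.6

⟨u²⟩ = ∫ u^2 |ψ|² du over the full domain.
Differentiating ∫e^(−αu²) du = √(π/α) under α to get the higher moments, the ratio of the moment integral to the normalization integral gives ⟨u²⟩ = 3·w^2/2.
With w = 5.45, ⟨u^2⟩ = 44.55.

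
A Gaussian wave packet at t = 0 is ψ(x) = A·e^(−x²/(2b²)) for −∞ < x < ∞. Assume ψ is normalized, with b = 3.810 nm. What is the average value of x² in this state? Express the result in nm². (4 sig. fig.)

⟨x²⟩ = ∫ x^2 |ψ|² dx over the full domain.
With ∫_{−∞}^{∞} x^(2m) e^(−αx²) dx = (2m−1)!!·√π / (2^m α^(m+1/2)), the ratio of the moment integral to the normalization integral gives ⟨x²⟩ = b^2/2.
Putting b = 3.810 gives 7.2581.

⟨x^2⟩ ≈ 7.258 nm^2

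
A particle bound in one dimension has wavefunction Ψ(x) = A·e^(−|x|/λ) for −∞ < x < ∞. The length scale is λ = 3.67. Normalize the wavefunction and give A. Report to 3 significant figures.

We need A² ∫|f|² dx = 1, taking the integral from −∞ to ∞.
With ∫₀^∞ x^0 e^(−αx) dx = 0!/α^1, the integral (without the A² prefactor) comes out to λ.
So A² = (λ)^(−1).
Substituting λ = 3.67 gives A² = 0.2725, so A = 0.5220.

A ≈ 0.522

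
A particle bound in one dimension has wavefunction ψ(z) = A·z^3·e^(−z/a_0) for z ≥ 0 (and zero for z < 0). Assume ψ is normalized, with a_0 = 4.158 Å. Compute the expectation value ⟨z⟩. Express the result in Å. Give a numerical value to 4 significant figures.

By definition ⟨z⟩ = ∫ z |ψ(z)|² dz.
Using ∫₀^∞ zⁿ e^(−αz) dz = n!/αⁿ⁺¹, since the A² factors cancel between numerator and denominator, ⟨z⟩ = 7·a_0/2.
With a_0 = 4.158, ⟨z⟩ = 14.553.

⟨z⟩ ≈ 14.55 Å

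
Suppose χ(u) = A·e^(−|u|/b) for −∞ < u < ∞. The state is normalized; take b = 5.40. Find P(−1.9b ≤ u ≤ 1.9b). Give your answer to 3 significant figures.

P ≈ 0.978

P = ∫_{−1.9b}^{1.9b} |χ(u)|² du.
With A² fixed by ∫|χ|² = 1, i.e. A² = (b)^(−1), substitute and integrate.
Both integrals are even about u = 0, so only the u ≥ 0 halves are needed (the factors of 2 cancel). In terms of t = u/b (A² and the length scale cancel between numerator and denominator), P = [∫_{0}^{1.9} e^(-2·t) dt] / [∫_{0}^{∞} e^(-2·t) dt].
Using ∫ e^(-2·t) dt = -e^(-2·t)/2, the numerator is 1/2 - e^(-19/5)/2 and the denominator is 1/2.
This works out to P = 0.9776.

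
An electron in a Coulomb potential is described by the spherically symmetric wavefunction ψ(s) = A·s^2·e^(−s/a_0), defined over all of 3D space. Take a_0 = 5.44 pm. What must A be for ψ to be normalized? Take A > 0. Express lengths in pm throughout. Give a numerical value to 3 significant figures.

We need A² ∫|f|² 4πs² ds = 1, taking the integral from 0 to ∞.
The angular integral contributes 4π, leaving ∫₀^∞ s²|ψ|² ds.
Using ∫₀^∞ sⁿ e^(−αs) ds = n!/αⁿ⁺¹, the integral (without the A² prefactor) comes out to 45·π·a_0^7/2.
Hence A² = 1/[45·π·a_0^7/2].
Substituting a_0 = 5.44 gives A² = 1.003E-7, so A = 0.0003168.

A ≈ 0.000317 pm^(-7/2)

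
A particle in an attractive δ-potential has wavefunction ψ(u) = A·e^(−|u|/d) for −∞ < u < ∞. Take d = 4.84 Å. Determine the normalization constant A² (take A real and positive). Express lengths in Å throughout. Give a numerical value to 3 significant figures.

Normalization requires ∫|ψ|² du = 1, integrated from −∞ to ∞.
Carrying out the integral gives A² · d.
Setting this equal to 1 gives A² = 1/(d).
With d = 4.84: A² = 0.2066 and A = 0.4545.

A^2 ≈ 0.207 Å^(-1)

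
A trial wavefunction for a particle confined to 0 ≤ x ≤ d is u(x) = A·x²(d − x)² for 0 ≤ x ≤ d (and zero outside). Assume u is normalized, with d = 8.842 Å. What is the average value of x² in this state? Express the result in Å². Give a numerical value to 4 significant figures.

The expectation value is the |u|²-weighted average of x^2: ∫ x^2|u|² dx.
The ratio of the moment integral to the normalization integral gives ⟨x²⟩ = 3·d^2/11.
Putting d = 8.842 gives 21.322.

⟨x^2⟩ ≈ 21.32 Å^2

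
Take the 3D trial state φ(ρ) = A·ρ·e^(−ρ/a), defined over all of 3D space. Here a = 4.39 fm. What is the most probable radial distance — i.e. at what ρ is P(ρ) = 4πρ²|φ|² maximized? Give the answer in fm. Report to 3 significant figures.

ρ ≈ 8.78 fm

The maximum of P(ρ) = 4πρ²|φ|² occurs where its derivative vanishes.
This gives ρ = 2·a.
With a = 4.39, the most probable radial distance is 8.780 fm.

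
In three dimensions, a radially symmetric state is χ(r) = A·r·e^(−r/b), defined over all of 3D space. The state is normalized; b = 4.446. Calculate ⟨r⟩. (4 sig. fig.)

The expectation value is the |χ|²-weighted average of r: ∫ r|χ|² 4πr² dr.
Since the A² factors cancel between numerator and denominator, ⟨r⟩ = 5·b/2.
With b = 4.446, ⟨r⟩ = 11.115.

⟨r⟩ ≈ 11.12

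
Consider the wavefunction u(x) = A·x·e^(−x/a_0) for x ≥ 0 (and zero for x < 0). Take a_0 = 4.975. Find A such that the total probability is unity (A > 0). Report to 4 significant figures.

A ≈ 0.1802

Require ∫ |u|² dx = 1 over the whole domain.
∫|u|² dx = A²·(a_0^3/4).
With a_0 = 4.975: A² = 0.032485 and A = 0.18024.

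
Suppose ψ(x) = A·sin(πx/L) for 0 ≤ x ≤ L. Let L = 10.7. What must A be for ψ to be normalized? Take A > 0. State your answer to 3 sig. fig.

Require ∫ |ψ|² dx = 1 over the whole domain.
Carrying out the integral gives A² · L/2.
Plugging in L = 10.7 yields A = 0.4323.

A ≈ 0.432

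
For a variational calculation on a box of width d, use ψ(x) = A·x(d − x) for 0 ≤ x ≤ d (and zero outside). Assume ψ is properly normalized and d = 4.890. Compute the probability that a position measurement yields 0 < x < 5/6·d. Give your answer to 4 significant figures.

P ≈ 0.9645

P = ∫_{0}^{5/6·d} |ψ(x)|² dx.
The normalization integral ∫|ψ|²dx over the whole domain equals d^5/30·A², and A² cancels in the ratio.
In terms of u = x/d (A² and the length scale cancel between numerator and denominator), P = [∫_{0}^{5/6} u^2·(1 - u)^2 du] / [∫_{0}^{1} u^2·(1 - u)^2 du].
Using ∫ u^2·(1 - u)^2 du = u^3·(6·u^2 - 15·u + 10)/30, the numerator is 125/3888 and the denominator is 1/30.
This works out to P = 625/648.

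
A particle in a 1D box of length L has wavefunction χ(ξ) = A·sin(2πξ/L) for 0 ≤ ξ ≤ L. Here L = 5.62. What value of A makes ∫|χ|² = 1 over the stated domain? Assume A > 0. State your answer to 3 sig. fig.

The normalization condition is ∫|χ|² dξ = 1 from 0 to L.
With χ = A·sin(2πξ/L), the integral evaluates to A²·[L/2].
With L = 5.62: A² = 0.3559 and A = 0.5965.

A ≈ 0.597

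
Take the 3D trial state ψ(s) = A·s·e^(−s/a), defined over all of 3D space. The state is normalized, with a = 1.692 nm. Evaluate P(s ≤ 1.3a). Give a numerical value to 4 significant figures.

P ≈ 0.1226

P = ∫ |ψ|² 4πs² ds over s ≤ 1.3a.
The full normalization integral is A²·[3·π·a^5] = 1, fixing A².
In terms of u = s/a (A², 4π and the length scale all cancel between numerator and denominator), P = [∫_{0}^{1.3} u^4·e^(-2·u) du] / [∫_{0}^{∞} u^4·e^(-2·u) du].
Using ∫ u^4·e^(-2·u) du = -(u^4/2 + u^3 + 3·u^2/2 + 3·u/2 + 3/4)·e^(-2·u), the numerator is ≈ 0.0919324 and the denominator is 3/4.
This evaluates to P = 0.12258.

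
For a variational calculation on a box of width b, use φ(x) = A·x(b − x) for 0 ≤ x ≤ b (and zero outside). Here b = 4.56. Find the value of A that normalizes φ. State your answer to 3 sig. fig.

Normalization requires ∫|φ|² dx = 1, integrated from 0 to b.
Expanding the polynomial and integrating term by term, the integral (without the A² prefactor) comes out to b^5/30.
Setting this equal to 1 gives A² = 1/(b^5/30).
Plugging in b = 4.56 yields A = 0.1234.

A ≈ 0.123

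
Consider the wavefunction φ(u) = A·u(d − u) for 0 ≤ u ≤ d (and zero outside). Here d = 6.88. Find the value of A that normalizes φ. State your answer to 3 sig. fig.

The normalization condition is ∫|φ|² du = 1 from 0 to d.
Expanding the polynomial and integrating term by term, carrying out the integral gives A² · d^5/30.
So A² = (d^5/30)^(−1).
Substituting d = 6.88 gives A² = 0.001946, so A = 0.04412.

A ≈ 0.0441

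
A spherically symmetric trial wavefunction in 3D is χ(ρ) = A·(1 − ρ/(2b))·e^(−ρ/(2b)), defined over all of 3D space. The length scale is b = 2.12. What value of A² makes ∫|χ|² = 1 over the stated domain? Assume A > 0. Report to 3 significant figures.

We need A² ∫|f|² 4πρ² dρ = 1, taking the integral from 0 to ∞.
(Spherical symmetry: dV = 4πρ² dρ.)
With χ = A·(1 − ρ/(2b))·e^(−ρ/(2b)), the integral evaluates to A²·[8·π·b^3].
Hence A² = 1/[8·π·b^3].
Substituting b = 2.12 gives A² = 0.004176, so A = 0.06462.

A^2 ≈ 0.00418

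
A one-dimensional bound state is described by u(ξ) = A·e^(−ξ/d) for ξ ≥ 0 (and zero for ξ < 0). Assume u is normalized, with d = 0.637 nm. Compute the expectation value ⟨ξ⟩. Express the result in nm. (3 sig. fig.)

⟨ξ⟩ ≈ 0.319 nm

⟨ξ⟩ = ∫ ξ |u|² dξ over the full domain.
Since the A² factors cancel between numerator and denominator, ⟨ξ⟩ = d/2.
With d = 0.637, ⟨ξ⟩ = 0.3185.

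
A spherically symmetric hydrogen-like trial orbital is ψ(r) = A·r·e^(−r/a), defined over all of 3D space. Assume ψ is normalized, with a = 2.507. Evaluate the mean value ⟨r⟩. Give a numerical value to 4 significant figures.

The expectation value is the |ψ|²-weighted average of r: ∫ r|ψ|² 4πr² dr.
Using ∫₀^∞ rⁿ e^(−αr) dr = n!/αⁿ⁺¹, since the A² factors cancel between numerator and denominator, ⟨r⟩ = 5·a/2.
With a = 2.507, ⟨r⟩ = 6.2675.

⟨r⟩ ≈ 6.268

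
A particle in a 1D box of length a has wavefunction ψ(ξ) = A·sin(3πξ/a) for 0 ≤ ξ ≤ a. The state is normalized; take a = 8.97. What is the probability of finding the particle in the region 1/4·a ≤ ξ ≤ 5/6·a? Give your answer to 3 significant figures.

P ≈ 0.530

P = ∫_{1/4·a}^{5/6·a} |ψ(ξ)|² dξ.
With A² fixed by ∫|ψ|² = 1, i.e. A² = (a/2)^(−1), substitute and integrate.
Let u = ξ/a; then A² and the length scale cancel, so P = ∫_{1/4}^{5/6} sin(3·π·u)^2 du ÷ ∫_{0}^{1} sin(3·π·u)^2 du.
With ∫ sin(3·π·u)^2 du = u/2 - sin(6·π·u)/(12·π) + C, the region integral is 7/24 - 1/(12·π) and the full one is 1/2.
The result is P = (-2 + 7·π)/(12·π).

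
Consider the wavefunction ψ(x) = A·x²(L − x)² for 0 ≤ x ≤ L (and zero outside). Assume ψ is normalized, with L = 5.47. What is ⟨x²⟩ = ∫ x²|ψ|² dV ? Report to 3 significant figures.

By definition ⟨x²⟩ = ∫ x^2 |ψ(x)|² dx.
The ratio of the moment integral to the normalization integral gives ⟨x²⟩ = 3·L^2/11.
With L = 5.47, ⟨x^2⟩ = 8.160.

⟨x^2⟩ ≈ 8.16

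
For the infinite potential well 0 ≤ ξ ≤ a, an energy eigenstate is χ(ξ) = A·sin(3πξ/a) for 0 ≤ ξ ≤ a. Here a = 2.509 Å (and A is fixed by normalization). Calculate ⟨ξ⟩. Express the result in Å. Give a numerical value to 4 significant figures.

The expectation value is the |χ|²-weighted average of ξ: ∫ ξ|χ|² dξ.
Since the A² factors cancel between numerator and denominator, ⟨ξ⟩ = a/2.
With a = 2.509, ⟨ξ⟩ = 1.2545.

⟨ξ⟩ ≈ 1.255 Å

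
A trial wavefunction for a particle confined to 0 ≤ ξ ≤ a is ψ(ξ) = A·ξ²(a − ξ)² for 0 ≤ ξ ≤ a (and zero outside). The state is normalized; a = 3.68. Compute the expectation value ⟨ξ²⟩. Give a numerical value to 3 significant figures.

⟨ξ^2⟩ ≈ 3.69

⟨ξ²⟩ = ∫ ξ^2 |ψ|² dξ over the full domain.
Expanding the polynomial and integrating term by term, the ratio of the moment integral to the normalization integral gives ⟨ξ²⟩ = 3·a^2/11.
Putting a = 3.68 gives 3.693.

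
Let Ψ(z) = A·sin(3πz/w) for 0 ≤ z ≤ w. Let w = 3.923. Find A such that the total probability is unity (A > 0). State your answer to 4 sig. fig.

The normalization condition is ∫|Ψ|² dz = 1 from 0 to w.
Carrying out the integral gives A² · w/2.
Hence A² = 1/[w/2].
With w = 3.923: A² = 0.50981 and A = 0.71401.

A ≈ 0.7140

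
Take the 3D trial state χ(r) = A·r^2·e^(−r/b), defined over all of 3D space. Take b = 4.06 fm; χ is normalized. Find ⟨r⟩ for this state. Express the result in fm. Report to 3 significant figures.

⟨r⟩ ≈ 14.2 fm

The expectation value is the |χ|²-weighted average of r: ∫ r|χ|² 4πr² dr.
Using ∫₀^∞ rⁿ e^(−αr) dr = n!/αⁿ⁺¹, the ratio of the moment integral to the normalization integral gives ⟨r⟩ = 7·b/2.
Putting b = 4.06 gives 14.21.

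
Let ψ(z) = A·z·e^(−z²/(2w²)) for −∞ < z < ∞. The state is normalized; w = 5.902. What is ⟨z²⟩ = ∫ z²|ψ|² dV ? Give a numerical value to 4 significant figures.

⟨z^2⟩ ≈ 52.25

⟨z²⟩ = ∫ z^2 |ψ|² dz over the full domain.
Using the Gaussian integral ∫_{−∞}^{∞} e^(−αz²) dz = √(π/α), since the A² factors cancel between numerator and denominator, ⟨z²⟩ = 3·w^2/2.
Putting w = 5.902 gives 52.250.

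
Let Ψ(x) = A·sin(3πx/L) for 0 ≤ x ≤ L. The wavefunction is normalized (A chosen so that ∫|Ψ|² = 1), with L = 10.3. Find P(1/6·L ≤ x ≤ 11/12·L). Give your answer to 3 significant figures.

The probability is P = ∫ |Ψ|² dx over [1/6·L, 11/12·L].
With A² fixed by ∫|Ψ|² = 1, i.e. A² = (L/2)^(−1), substitute and integrate.
Substituting u = x/L, A² and the length scale cancel in the ratio: P = ∫_{1/6}^{11/12} sin(3·π·u)^2 du / ∫_{0}^{1} sin(3·π·u)^2 du.
Using ∫ sin(3·π·u)^2 du = u/2 - sin(6·π·u)/(12·π), the numerator is 1/(12·π) + 3/8 and the denominator is 1/2.
This works out to P = (2 + 9·π)/(12·π).

P ≈ 0.803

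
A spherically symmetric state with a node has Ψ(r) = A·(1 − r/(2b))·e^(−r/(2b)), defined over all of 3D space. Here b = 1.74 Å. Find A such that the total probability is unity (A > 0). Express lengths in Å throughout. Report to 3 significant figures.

A ≈ 0.0869 Å^(-3/2)

Normalization requires ∫|Ψ|² 4πr² dr = 1, integrated from 0 to ∞.
With Ψ = A·(1 − r/(2b))·e^(−r/(2b)), the integral evaluates to A²·[8·π·b^3].
Substituting b = 1.74 gives A² = 0.007553, so A = 0.08691.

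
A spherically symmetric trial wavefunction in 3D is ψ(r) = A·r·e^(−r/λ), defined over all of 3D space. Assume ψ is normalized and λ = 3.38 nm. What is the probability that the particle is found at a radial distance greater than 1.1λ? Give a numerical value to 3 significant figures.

With dV = 4πr²dr, the probability is ∫|ψ|² dV over r > 1.1λ.
A² is fixed by ∫₀^∞ 4πr²|ψ|² dr = 1, i.e. A² = (3·π·λ^5)^(−1).
Substituting u = r/λ, A², 4π and the length scale all cancel in the ratio: P = ∫_{1.1}^{∞} u^4·e^(-2·u) du / ∫_{0}^{∞} u^4·e^(-2·u) du.
An antiderivative of u^4·e^(-2·u) is -(u^4/2 + u^3 + 3·u^2/2 + 3·u/2 + 3/4)·e^(-2·u); evaluating from 1.1 to ∞ gives ≈ 0.69563, while the full integral is 3/4.
This evaluates to P = 0.9275.

P ≈ 0.928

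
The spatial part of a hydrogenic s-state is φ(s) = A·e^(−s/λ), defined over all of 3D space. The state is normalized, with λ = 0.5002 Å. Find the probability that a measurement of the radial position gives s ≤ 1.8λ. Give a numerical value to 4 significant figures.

With dV = 4πs²ds, the probability is ∫|φ|² dV over s ≤ 1.8λ.
A² is fixed by ∫₀^∞ 4πs²|φ|² ds = 1, i.e. A² = (π·λ^3)^(−1).
Let u = s/λ; then A², 4π and the length scale all cancel, so P = ∫_{0}^{1.8} u^2·e^(-2·u) du ÷ ∫_{0}^{∞} u^2·e^(-2·u) du.
With ∫ u^2·e^(-2·u) du = -(2·u^2 + 2·u + 1)·e^(-2·u)/4 + C, the region integral is 1/4 - 277·e^(-18/5)/100 and the full one is 1/4.
This evaluates to P = 0.69725.

P ≈ 0.6973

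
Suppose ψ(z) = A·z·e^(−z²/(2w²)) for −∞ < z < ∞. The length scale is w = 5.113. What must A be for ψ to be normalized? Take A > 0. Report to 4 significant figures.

A ≈ 0.09188

The normalization condition is ∫|ψ|² dz = 1 from −∞ to ∞.
With ∫_{−∞}^{∞} z^(2m) e^(−αz²) dz = (2m−1)!!·√π / (2^m α^(m+1/2)), ∫|ψ|² dz = A²·(√(π)·w^3/2).
Setting this equal to 1 gives A² = 1/(√(π)·w^3/2).
Substituting w = 5.113 gives A² = 0.0084417, so A = 0.091878.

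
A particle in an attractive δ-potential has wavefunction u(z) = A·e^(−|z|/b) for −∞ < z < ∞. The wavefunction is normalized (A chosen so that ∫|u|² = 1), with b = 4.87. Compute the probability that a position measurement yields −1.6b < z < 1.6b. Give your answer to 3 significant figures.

|u|² is the probability density, so P = ∫_{−1.6b}^{1.6b} |u|² dz.
The normalization integral ∫|u|²dz over the whole domain equals b·A², and A² cancels in the ratio.
Both integrals are even about z = 0, so only the z ≥ 0 halves are needed (the factors of 2 cancel). In terms of t = z/b (A² and the length scale cancel between numerator and denominator), P = [∫_{0}^{1.6} e^(-2·t) dt] / [∫_{0}^{∞} e^(-2·t) dt].
An antiderivative of e^(-2·t) is -e^(-2·t)/2; evaluating from 0 to 1.6 gives 1/2 - e^(-16/5)/2, while the full integral is 1/2.
Evaluating gives P = 0.9592.

P ≈ 0.959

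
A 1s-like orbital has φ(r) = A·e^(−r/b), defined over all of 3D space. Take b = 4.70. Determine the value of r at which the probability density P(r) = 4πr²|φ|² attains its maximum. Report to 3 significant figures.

Differentiate P(r) = 4πr²|φ|² with respect to r and set to zero.
This gives r = b.
With b = 4.70, the most probable radial distance is 4.700.

r ≈ 4.70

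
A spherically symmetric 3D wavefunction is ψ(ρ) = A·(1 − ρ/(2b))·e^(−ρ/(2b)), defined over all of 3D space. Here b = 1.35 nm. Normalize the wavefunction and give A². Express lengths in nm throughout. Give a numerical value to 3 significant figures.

The normalization condition is ∫|ψ|² 4πρ² dρ = 1 from 0 to ∞.
(Spherical symmetry: dV = 4πρ² dρ.)
∫|ψ|² 4πρ² dρ = A²·(8·π·b^3).
Setting this equal to 1 gives A² = 1/(8·π·b^3).
With b = 1.35: A² = 0.01617 and A = 0.1272.

A^2 ≈ 0.0162 nm^(-3)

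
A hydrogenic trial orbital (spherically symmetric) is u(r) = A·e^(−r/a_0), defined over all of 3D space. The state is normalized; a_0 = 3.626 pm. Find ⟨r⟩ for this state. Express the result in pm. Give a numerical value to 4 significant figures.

⟨r⟩ = ∫ r |u|² 4πr² dr over the full domain.
Using ∫₀^∞ rⁿ e^(−αr) dr = n!/αⁿ⁺¹, the ratio of the moment integral to the normalization integral gives ⟨r⟩ = 3·a_0/2.
Putting a_0 = 3.626 gives 5.4390.

⟨r⟩ ≈ 5.439 pm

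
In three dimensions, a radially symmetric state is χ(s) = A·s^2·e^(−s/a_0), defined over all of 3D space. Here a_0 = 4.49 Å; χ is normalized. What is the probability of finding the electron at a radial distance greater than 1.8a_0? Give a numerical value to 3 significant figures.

P ≈ 0.927

Integrate the radial probability density 4πs²|χ|² over s > 1.8a_0.
A² is fixed by ∫₀^∞ 4πs²|χ|² ds = 1, i.e. A² = (45·π·a_0^7/2)^(−1).
In terms of u = s/a_0 (A², 4π and the length scale all cancel between numerator and denominator), P = [∫_{1.8}^{∞} u^6·e^(-2·u) du] / [∫_{0}^{∞} u^6·e^(-2·u) du].
An antiderivative of u^6·e^(-2·u) is -(4·u^6 + 12·u^5 + 30·u^4 + 60·u^3 + 90·u^2 + 90·u + 45)·e^(-2·u)/8; evaluating from 1.8 to ∞ gives ≈ 5.2128, while the full integral is 45/8.
Taking the ratio yields P = 0.9267.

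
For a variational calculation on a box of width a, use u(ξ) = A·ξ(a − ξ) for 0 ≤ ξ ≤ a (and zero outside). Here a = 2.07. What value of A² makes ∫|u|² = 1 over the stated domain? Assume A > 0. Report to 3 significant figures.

The normalization condition is ∫|u|² dξ = 1 from 0 to a.
Expanding the polynomial and integrating term by term, the integral (without the A² prefactor) comes out to a^5/30.
Hence A² = 1/[a^5/30].
With a = 2.07: A² = 0.7893 and A = 0.8885.

A^2 ≈ 0.789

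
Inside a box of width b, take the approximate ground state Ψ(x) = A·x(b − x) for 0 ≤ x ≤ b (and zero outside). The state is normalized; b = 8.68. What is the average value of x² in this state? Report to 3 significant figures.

⟨x²⟩ = ∫ x^2 |Ψ|² dx over the full domain.
Expanding the polynomial and integrating term by term, evaluating both integrals, ⟨x²⟩ = 2·b^2/7.
With b = 8.68, ⟨x^2⟩ = 21.53.

⟨x^2⟩ ≈ 21.5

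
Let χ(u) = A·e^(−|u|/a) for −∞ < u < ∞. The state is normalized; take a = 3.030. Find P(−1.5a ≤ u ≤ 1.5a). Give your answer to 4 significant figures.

P ≈ 0.9502

The probability is P = ∫ |χ|² du over [−1.5a, 1.5a].
Since A² = 1/(a), this is the region integral divided by the full normalization integral.
Both integrals are even about u = 0, so only the u ≥ 0 halves are needed (the factors of 2 cancel). Substituting t = u/a, A² and the length scale cancel in the ratio: P = ∫_{0}^{1.5} e^(-2·t) dt / ∫_{0}^{∞} e^(-2·t) dt.
With ∫ e^(-2·t) dt = -e^(-2·t)/2 + C, the region integral is 1/2 - e^(-3)/2 and the full one is 1/2.
The result is P = 0.95021.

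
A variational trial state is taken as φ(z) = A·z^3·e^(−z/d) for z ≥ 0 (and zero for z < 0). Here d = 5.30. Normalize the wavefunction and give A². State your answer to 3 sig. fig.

We need A² ∫|f|² dz = 1, taking the integral from 0 to ∞.
With φ = A·z^3·e^(−z/d), the integral evaluates to A²·[45·d^7/8].
So A² = (45·d^7/8)^(−1).
With d = 5.30: A² = 0.000001513 and A = 0.001230.

A^2 ≈ 0.00000151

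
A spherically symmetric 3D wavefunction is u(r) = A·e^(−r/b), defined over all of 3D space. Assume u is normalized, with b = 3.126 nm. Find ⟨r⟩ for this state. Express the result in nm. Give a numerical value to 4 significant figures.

The expectation value is the |u|²-weighted average of r: ∫ r|u|² 4πr² dr.
Since the A² factors cancel between numerator and denominator, ⟨r⟩ = 3·b/2.
With b = 3.126, ⟨r⟩ = 4.6890.

⟨r⟩ ≈ 4.689 nm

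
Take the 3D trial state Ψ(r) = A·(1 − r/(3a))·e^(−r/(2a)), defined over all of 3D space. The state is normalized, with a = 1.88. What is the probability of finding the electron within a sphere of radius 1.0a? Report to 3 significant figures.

P = ∫ |Ψ|² 4πr² dr over r ≤ 1.0a.
A² is fixed by ∫₀^∞ 4πr²|Ψ|² dr = 1, i.e. A² = (8·π·a^3/3)^(−1).
In terms of u = r/a (A², 4π and the length scale all cancel between numerator and denominator), P = [∫_{0}^{1.0} u^2·(1 - u/3)^2·e^(-u) du] / [∫_{0}^{∞} u^2·(1 - u/3)^2·e^(-u) du].
With ∫ u^2·(1 - u/3)^2·e^(-u) du = (-u^4 + 2·u^3 - 3·u^2 - 6·u - 6)·e^(-u)/9 + C, the region integral is 2/3 - 14·e^(-1)/9 and the full one is 2/3.
This evaluates to P = 0.1416.

P ≈ 0.142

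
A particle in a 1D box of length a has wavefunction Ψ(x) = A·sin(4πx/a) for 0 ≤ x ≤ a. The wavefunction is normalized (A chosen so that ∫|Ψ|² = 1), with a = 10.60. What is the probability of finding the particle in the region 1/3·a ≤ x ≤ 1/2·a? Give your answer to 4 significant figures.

|Ψ|² is the probability density, so P = ∫_{1/3·a}^{1/2·a} |Ψ|² dx.
With A² fixed by ∫|Ψ|² = 1, i.e. A² = (a/2)^(−1), substitute and integrate.
In terms of u = x/a (A² and the length scale cancel between numerator and denominator), P = [∫_{1/3}^{1/2} sin(4·π·u)^2 du] / [∫_{0}^{1} sin(4·π·u)^2 du].
With ∫ sin(4·π·u)^2 du = u/2 - sin(4·π·u)·cos(4·π·u)/(8·π) + C, the region integral is √(3)/(32·π) + 1/12 and the full one is 1/2.
The result is P = (√(3)/16 + π/6)/π.

P ≈ 0.2011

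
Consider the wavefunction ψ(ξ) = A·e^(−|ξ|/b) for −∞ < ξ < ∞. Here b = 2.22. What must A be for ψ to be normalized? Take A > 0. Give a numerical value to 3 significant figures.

A ≈ 0.671

The normalization condition is ∫|ψ|² dξ = 1 from −∞ to ∞.
With ∫₀^∞ ξ^0 e^(−αξ) dξ = 0!/α^1, the integral (without the A² prefactor) comes out to b.
Setting this equal to 1 gives A² = 1/(b).
Plugging in b = 2.22 yields A = 0.6712.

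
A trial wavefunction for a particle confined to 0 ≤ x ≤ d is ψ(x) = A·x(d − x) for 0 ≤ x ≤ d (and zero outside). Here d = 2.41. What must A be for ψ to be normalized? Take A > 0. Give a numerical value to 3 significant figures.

A ≈ 0.607

We need A² ∫|f|² dx = 1, taking the integral from 0 to d.
Expanding the polynomial and integrating term by term, with ψ = A·x(d − x), the integral evaluates to A²·[d^5/30].
Setting this equal to 1 gives A² = 1/(d^5/30).
With d = 2.41: A² = 0.3690 and A = 0.6075.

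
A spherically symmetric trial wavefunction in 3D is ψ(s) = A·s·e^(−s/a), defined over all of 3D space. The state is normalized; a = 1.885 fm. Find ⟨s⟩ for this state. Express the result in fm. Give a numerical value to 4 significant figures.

⟨s⟩ ≈ 4.713 fm

The expectation value is the |ψ|²-weighted average of s: ∫ s|ψ|² 4πs² ds.
Recall ∫₀^∞ s^m e^(−s/β) ds = m!·β^(m+1), evaluating both integrals, ⟨s⟩ = 5·a/2.
With a = 1.885, ⟨s⟩ = 4.7125.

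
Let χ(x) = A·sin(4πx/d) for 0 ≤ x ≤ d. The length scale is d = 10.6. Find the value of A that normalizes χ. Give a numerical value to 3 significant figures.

The normalization condition is ∫|χ|² dx = 1 from 0 to d.
With ∫₀^d sin²(nπx/d) dx = d/2, the integral (without the A² prefactor) comes out to d/2.
Setting this equal to 1 gives A² = 1/(d/2).
With d = 10.6: A² = 0.1887 and A = 0.4344.

A ≈ 0.434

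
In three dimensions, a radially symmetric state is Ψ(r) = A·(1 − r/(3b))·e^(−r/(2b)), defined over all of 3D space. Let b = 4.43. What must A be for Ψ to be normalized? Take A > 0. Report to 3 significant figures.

We need A² ∫|f|² 4πr² dr = 1, taking the integral from 0 to ∞.
Using ∫₀^∞ rⁿ e^(−αr) dr = n!/αⁿ⁺¹, carrying out the integral gives A² · 8·π·b^3/3.
Plugging in b = 4.43 yields A = 0.03705.

A ≈ 0.0371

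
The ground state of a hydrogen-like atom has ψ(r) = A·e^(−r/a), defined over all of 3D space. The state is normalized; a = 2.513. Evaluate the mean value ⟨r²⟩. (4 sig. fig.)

By definition ⟨r²⟩ = ∫ r^2 |ψ(r)|² 4πr² dr.
Using ∫₀^∞ rⁿ e^(−αr) dr = n!/αⁿ⁺¹, the ratio of the moment integral to the normalization integral gives ⟨r²⟩ = 3·a^2.
With a = 2.513, ⟨r^2⟩ = 18.946.

⟨r^2⟩ ≈ 18.95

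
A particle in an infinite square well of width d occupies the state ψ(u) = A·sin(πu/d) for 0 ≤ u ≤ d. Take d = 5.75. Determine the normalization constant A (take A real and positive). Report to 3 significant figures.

Normalization requires ∫|ψ|² du = 1, integrated from 0 to d.
∫|ψ|² du = A²·(d/2).
So A² = (d/2)^(−1).
Plugging in d = 5.75 yields A = 0.5898.

A ≈ 0.590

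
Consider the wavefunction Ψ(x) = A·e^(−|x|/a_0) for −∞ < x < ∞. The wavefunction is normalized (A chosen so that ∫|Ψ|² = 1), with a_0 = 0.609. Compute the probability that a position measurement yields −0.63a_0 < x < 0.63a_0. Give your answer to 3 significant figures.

|Ψ|² is the probability density, so P = ∫_{−0.63a_0}^{0.63a_0} |Ψ|² dx.
Since A² = 1/(a_0), this is the region integral divided by the full normalization integral.
By symmetry take twice the x ≥ 0 contribution in numerator and denominator; the 2's cancel. Let u = x/a_0; then A² and the length scale cancel, so P = ∫_{0}^{0.63} e^(-2·u) du ÷ ∫_{0}^{∞} e^(-2·u) du.
With ∫ e^(-2·u) du = -e^(-2·u)/2 + C, the region integral is 1/2 - e^(-63/50)/2 and the full one is 1/2.
The result is P = 0.7163.

P ≈ 0.716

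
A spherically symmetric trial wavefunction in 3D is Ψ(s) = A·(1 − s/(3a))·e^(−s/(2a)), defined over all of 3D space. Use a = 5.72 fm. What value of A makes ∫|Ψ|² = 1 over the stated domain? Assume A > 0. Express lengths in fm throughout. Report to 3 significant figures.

A ≈ 0.0253 fm^(-3/2)

Normalization requires ∫|Ψ|² 4πs² ds = 1, integrated from 0 to ∞.
In 3D with spherical symmetry the volume element is 4πs² ds.
∫|Ψ|² 4πs² ds = A²·(8·π·a^3/3).
Substituting a = 5.72 gives A² = 0.0006378, so A = 0.02525.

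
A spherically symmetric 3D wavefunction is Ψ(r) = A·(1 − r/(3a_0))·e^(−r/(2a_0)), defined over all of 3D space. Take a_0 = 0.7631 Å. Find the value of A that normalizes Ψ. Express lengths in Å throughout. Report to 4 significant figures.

A ≈ 0.5183 Å^(-3/2)

Normalization requires ∫|Ψ|² 4πr² dr = 1, integrated from 0 to ∞.
Using ∫₀^∞ rⁿ e^(−αr) dr = n!/αⁿ⁺¹, the integral (without the A² prefactor) comes out to 8·π·a_0^3/3.
So A² = (8·π·a_0^3/3)^(−1).
Substituting a_0 = 0.7631 gives A² = 0.26862, so A = 0.51828.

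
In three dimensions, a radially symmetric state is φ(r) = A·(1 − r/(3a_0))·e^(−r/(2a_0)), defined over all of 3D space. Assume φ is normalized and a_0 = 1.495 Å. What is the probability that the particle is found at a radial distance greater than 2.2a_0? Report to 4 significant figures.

P ≈ 0.6620

With dV = 4πr²dr, the probability is ∫|φ|² dV over r > 2.2a_0.
Normalization gives A² = 1/(8·π·a_0^3/3).
Substituting u = r/a_0, A², 4π and the length scale all cancel in the ratio: P = ∫_{2.2}^{∞} u^2·(1 - u/3)^2·e^(-u) du / ∫_{0}^{∞} u^2·(1 - u/3)^2·e^(-u) du.
Using ∫ u^2·(1 - u/3)^2·e^(-u) du = (-u^4 + 2·u^3 - 3·u^2 - 6·u - 6)·e^(-u)/9, the numerator is ≈ 0.441361 and the denominator is 2/3.
Taking the ratio yields P = 0.66204.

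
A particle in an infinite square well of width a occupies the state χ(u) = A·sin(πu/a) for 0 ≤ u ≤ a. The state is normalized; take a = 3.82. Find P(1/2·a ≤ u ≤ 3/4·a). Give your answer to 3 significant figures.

|χ|² is the probability density, so P = ∫_{1/2·a}^{3/4·a} |χ|² du.
With A² fixed by ∫|χ|² = 1, i.e. A² = (a/2)^(−1), substitute and integrate.
Let t = u/a; then A² and the length scale cancel, so P = ∫_{1/2}^{3/4} sin(π·t)^2 dt ÷ ∫_{0}^{1} sin(π·t)^2 dt.
An antiderivative of sin(π·t)^2 is t/2 - sin(2·π·t)/(4·π); evaluating from 1/2 to 3/4 gives 1/(4·π) + 1/8, while the full integral is 1/2.
This works out to P = (2 + π)/(4·π).

P ≈ 0.409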